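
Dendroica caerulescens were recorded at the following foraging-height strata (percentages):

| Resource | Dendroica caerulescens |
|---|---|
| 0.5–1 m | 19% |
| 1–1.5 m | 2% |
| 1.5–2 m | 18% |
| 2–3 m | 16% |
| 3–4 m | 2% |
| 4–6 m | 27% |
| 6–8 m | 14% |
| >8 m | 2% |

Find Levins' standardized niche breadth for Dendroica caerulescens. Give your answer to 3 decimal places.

0.618

Convert percentages to proportions (divide by 100).
Σpᵢ² = 0.19² + 0.02² + 0.18² + 0.16² + 0.02² + 0.27² + 0.14² + 0.02² = 0.0361 + 0.0004 + 0.0324 + 0.0256 + 0.0004 + 0.0729 + 0.0196 + 0.0004 = 0.1878
B = 1 / 0.1878 = 5.32481
Bₛ = (B − 1)/(n − 1) = (5.32481 − 1)/(8 − 1) = 4.32481/7 = 0.61783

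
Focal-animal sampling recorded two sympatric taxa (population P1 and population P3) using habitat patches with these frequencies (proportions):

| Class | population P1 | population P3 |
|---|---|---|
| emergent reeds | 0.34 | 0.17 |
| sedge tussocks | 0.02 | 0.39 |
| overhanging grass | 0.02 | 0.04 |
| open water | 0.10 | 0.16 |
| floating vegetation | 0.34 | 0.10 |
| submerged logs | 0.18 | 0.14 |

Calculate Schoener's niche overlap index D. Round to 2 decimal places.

0.55

Σ|p₁ᵢ − p₂ᵢ| = 0.17 + 0.37 + 0.02 + 0.06 + 0.24 + 0.04 = 0.90
D = 1 − ½ × 0.90 = 1 − 0.450 = 0.5500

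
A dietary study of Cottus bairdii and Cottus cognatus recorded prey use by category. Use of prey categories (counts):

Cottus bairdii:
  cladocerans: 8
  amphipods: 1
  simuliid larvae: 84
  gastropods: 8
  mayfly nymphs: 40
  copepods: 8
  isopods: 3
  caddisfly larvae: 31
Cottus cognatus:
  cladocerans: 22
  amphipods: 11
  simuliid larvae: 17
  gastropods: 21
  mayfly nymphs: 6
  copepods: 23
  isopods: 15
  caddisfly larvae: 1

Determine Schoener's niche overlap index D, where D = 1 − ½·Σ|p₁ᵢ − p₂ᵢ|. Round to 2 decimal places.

Proportions for Cottus bairdii (n=183): 8/183=0.0437, 1/183=0.0055, 84/183=0.4590, 8/183=0.0437, 40/183=0.2186, 8/183=0.0437, 3/183=0.0164, 31/183=0.1694
Proportions for Cottus cognatus (n=116): 22/116=0.1897, 11/116=0.0948, 17/116=0.1466, 21/116=0.1810, 6/116=0.0517, 23/116=0.1983, 15/116=0.1293, 1/116=0.0086
Σ|p₁ᵢ − p₂ᵢ| = 0.1460 + 0.0893 + 0.3124 + 0.1373 + 0.1669 + 0.1546 + 0.1129 + 0.1608 = 1.2802
D = 1 − ½ × 1.2802 = 1 − 0.64010 = 0.35990

0.36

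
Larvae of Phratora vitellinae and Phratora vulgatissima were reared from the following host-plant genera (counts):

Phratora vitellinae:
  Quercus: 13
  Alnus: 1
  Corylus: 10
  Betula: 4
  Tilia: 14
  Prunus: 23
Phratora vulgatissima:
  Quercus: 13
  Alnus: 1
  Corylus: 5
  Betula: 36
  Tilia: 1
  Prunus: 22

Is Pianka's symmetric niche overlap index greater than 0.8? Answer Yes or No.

Proportions for Phratora vitellinae (n=65): 13/65=0.2000, 1/65=0.0154, 10/65=0.1538, 4/65=0.0615, 14/65=0.2154, 23/65=0.3538
Proportions for Phratora vulgatissima (n=78): 13/78=0.1667, 1/78=0.0128, 5/78=0.0641, 36/78=0.4615, 1/78=0.0128, 22/78=0.2821
Σ p₁ᵢp₂ᵢ = 0.033340 + 0.000197 + 0.009859 + 0.028382 + 0.002757 + 0.099807 = 0.174342
Σp_1ᵢ² = 0.2000² + 0.0154² + 0.1538² + 0.0615² + 0.2154² + 0.3538² = 0.040000 + 0.000237 + 0.023654 + 0.003782 + 0.046397 + 0.125174 = 0.239244
Σp_2ᵢ² = 0.1667² + 0.0128² + 0.0641² + 0.4615² + 0.0128² + 0.2821² = 0.027789 + 0.000164 + 0.004109 + 0.212982 + 0.000164 + 0.079580 = 0.324788
O = 0.174342 / √(0.239244 × 0.324788) = 0.174342 / 0.2787536 = 0.6254
O = 0.6254 < 0.8 → No.

No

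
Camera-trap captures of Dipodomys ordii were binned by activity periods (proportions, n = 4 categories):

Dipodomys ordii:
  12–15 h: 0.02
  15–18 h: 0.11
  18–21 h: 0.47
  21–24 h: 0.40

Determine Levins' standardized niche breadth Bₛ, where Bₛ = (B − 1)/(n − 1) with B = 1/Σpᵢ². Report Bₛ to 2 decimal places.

0.51

Σpᵢ² = 0.02² + 0.11² + 0.47² + 0.40² = 0.0004 + 0.0121 + 0.2209 + 0.1600 = 0.3934
B = 1 / 0.3934 = 2.5419
Bₛ = (B − 1)/(n − 1) = (2.5419 − 1)/(4 − 1) = 1.5419/3 = 0.5140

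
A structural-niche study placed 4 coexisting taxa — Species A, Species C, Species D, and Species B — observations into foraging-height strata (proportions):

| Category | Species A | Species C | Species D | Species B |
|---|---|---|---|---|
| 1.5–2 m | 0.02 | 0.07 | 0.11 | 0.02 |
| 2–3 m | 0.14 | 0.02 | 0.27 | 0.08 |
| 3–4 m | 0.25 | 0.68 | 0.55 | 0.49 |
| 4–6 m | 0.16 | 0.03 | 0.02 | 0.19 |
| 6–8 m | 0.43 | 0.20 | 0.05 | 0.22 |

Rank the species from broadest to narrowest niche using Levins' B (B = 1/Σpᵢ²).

Σp_Aᵢ² = 0.02² + 0.14² + 0.25² + 0.16² + 0.43² = 0.0004 + 0.0196 + 0.0625 + 0.0256 + 0.1849 = 0.2930
B_A = 1 / 0.2930 = 3.4130
Σp_Cᵢ² = 0.07² + 0.02² + 0.68² + 0.03² + 0.20² = 0.0049 + 0.0004 + 0.4624 + 0.0009 + 0.0400 = 0.5086
B_C = 1 / 0.5086 = 1.9662
Σp_Dᵢ² = 0.11² + 0.27² + 0.55² + 0.02² + 0.05² = 0.0121 + 0.0729 + 0.3025 + 0.0004 + 0.0025 = 0.3904
B_D = 1 / 0.3904 = 2.5615
Σp_Bᵢ² = 0.02² + 0.08² + 0.49² + 0.19² + 0.22² = 0.0004 + 0.0064 + 0.2401 + 0.0361 + 0.0484 = 0.3314
B_B = 1 / 0.3314 = 3.0175
Ranking by B (broadest → narrowest): Species A (3.41) > Species B (3.02) > Species D (2.56) > Species C (1.97)

Species A > Species B > Species D > Species C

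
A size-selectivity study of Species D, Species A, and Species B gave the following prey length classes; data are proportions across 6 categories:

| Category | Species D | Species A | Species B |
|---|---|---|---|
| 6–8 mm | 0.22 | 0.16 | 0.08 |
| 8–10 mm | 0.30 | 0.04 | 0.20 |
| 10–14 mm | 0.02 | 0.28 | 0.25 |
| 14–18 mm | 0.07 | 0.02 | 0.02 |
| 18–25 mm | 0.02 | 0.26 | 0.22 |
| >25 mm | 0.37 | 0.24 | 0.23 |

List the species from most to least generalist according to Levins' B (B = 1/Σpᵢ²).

Species B > Species A > Species D

Σp_Dᵢ² = 0.22² + 0.30² + 0.02² + 0.07² + 0.02² + 0.37² = 0.0484 + 0.0900 + 0.0004 + 0.0049 + 0.0004 + 0.1369 = 0.2810
B_D = 1 / 0.2810 = 3.5587
Σp_Aᵢ² = 0.16² + 0.04² + 0.28² + 0.02² + 0.26² + 0.24² = 0.0256 + 0.0016 + 0.0784 + 0.0004 + 0.0676 + 0.0576 = 0.2312
B_A = 1 / 0.2312 = 4.3253
Σp_Bᵢ² = 0.08² + 0.20² + 0.25² + 0.02² + 0.22² + 0.23² = 0.0064 + 0.0400 + 0.0625 + 0.0004 + 0.0484 + 0.0529 = 0.2106
B_B = 1 / 0.2106 = 4.7483
Ranking by B (broadest → narrowest): Species B (4.75) > Species A (4.33) > Species D (3.56)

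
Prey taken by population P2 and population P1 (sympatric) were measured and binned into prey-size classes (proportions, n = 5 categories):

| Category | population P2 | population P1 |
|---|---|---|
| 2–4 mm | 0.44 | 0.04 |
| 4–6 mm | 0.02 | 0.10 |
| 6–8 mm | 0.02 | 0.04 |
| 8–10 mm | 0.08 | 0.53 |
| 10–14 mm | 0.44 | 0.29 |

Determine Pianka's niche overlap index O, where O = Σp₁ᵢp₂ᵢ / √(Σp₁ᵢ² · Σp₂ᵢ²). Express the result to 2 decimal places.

0.49

Σ p₁ᵢp₂ᵢ = 0.0176 + 0.0020 + 0.0008 + 0.0424 + 0.1276 = 0.1904
Σp_1ᵢ² = 0.44² + 0.02² + 0.02² + 0.08² + 0.44² = 0.1936 + 0.0004 + 0.0004 + 0.0064 + 0.1936 = 0.3944
Σp_2ᵢ² = 0.04² + 0.10² + 0.04² + 0.53² + 0.29² = 0.0016 + 0.0100 + 0.0016 + 0.2809 + 0.0841 = 0.3782
O = 0.1904 / √(0.3944 × 0.3782) = 0.1904 / 0.38622 = 0.4930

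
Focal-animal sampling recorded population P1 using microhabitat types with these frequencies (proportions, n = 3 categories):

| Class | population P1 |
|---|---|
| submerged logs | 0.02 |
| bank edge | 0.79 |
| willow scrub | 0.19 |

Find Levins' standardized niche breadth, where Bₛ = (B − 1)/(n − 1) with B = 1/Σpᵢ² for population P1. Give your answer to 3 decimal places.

0.257

Σpᵢ² = 0.02² + 0.79² + 0.19² = 0.0004 + 0.6241 + 0.0361 = 0.6606
B = 1 / 0.6606 = 1.51378
Bₛ = (B − 1)/(n − 1) = (1.51378 − 1)/(3 − 1) = 0.51378/2 = 0.25689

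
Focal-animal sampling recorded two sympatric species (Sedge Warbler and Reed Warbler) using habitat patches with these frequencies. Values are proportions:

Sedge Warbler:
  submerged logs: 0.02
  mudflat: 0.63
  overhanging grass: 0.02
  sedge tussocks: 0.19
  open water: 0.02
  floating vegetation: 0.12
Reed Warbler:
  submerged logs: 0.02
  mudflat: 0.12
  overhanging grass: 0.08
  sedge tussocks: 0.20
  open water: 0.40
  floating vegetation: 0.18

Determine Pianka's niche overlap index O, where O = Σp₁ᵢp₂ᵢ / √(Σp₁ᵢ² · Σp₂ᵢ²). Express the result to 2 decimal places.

Σ p₁ᵢp₂ᵢ = 0.0004 + 0.0756 + 0.0016 + 0.0380 + 0.0080 + 0.0216 = 0.1452
Σp_1ᵢ² = 0.02² + 0.63² + 0.02² + 0.19² + 0.02² + 0.12² = 0.0004 + 0.3969 + 0.0004 + 0.0361 + 0.0004 + 0.0144 = 0.4486
Σp_2ᵢ² = 0.02² + 0.12² + 0.08² + 0.20² + 0.40² + 0.18² = 0.0004 + 0.0144 + 0.0064 + 0.0400 + 0.1600 + 0.0324 = 0.2536
O = 0.1452 / √(0.4486 × 0.2536) = 0.1452 / 0.33729 = 0.4305

0.43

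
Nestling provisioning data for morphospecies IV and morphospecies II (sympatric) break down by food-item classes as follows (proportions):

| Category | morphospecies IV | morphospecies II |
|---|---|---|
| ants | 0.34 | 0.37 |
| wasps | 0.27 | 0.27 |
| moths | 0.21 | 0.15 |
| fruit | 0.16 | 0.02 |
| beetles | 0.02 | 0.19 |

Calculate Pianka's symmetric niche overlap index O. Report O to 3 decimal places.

0.900

Σ p₁ᵢp₂ᵢ = 0.1258 + 0.0729 + 0.0315 + 0.0032 + 0.0038 = 0.2372
Σp_1ᵢ² = 0.34² + 0.27² + 0.21² + 0.16² + 0.02² = 0.1156 + 0.0729 + 0.0441 + 0.0256 + 0.0004 = 0.2586
Σp_2ᵢ² = 0.37² + 0.27² + 0.15² + 0.02² + 0.19² = 0.1369 + 0.0729 + 0.0225 + 0.0004 + 0.0361 = 0.2688
O = 0.2372 / √(0.2586 × 0.2688) = 0.2372 / 0.263651 = 0.89967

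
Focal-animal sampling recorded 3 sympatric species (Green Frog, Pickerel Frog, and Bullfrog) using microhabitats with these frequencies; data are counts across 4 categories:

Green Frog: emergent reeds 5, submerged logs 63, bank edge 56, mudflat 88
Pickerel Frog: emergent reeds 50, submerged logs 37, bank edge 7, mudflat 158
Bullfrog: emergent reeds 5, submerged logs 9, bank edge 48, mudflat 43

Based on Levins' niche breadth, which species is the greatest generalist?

Green Frog

Proportions for Green Frog (n=212): 5/212=0.0236, 63/212=0.2972, 56/212=0.2642, 88/212=0.4151
Proportions for Pickerel Frog (n=252): 50/252=0.1984, 37/252=0.1468, 7/252=0.0278, 158/252=0.6270
Proportions for Bullfrog (n=105): 5/105=0.0476, 9/105=0.0857, 48/105=0.4571, 43/105=0.4095
Σp_Greeᵢ² = 0.0236² + 0.2972² + 0.2642² + 0.4151² = 0.000557 + 0.088328 + 0.069802 + 0.172308 = 0.330995
B_Gree = 1 / 0.330995 = 3.0212
Σp_Pickᵢ² = 0.1984² + 0.1468² + 0.0278² + 0.6270² = 0.039363 + 0.021550 + 0.000773 + 0.393129 = 0.454815
B_Pick = 1 / 0.454815 = 2.1987
Σp_Bullᵢ² = 0.0476² + 0.0857² + 0.4571² + 0.4095² = 0.002266 + 0.007344 + 0.208940 + 0.167690 = 0.386240
B_Bull = 1 / 0.386240 = 2.5891
Highest B → broadest niche (most generalist): Green Frog (B = 3.02).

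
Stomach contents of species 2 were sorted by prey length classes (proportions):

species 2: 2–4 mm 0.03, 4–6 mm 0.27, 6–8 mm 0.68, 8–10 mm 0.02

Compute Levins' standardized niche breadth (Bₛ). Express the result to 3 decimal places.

0.288

Σpᵢ² = 0.03² + 0.27² + 0.68² + 0.02² = 0.0009 + 0.0729 + 0.4624 + 0.0004 = 0.5366
B = 1 / 0.5366 = 1.86359
Bₛ = (B − 1)/(n − 1) = (1.86359 − 1)/(4 − 1) = 0.86359/3 = 0.28786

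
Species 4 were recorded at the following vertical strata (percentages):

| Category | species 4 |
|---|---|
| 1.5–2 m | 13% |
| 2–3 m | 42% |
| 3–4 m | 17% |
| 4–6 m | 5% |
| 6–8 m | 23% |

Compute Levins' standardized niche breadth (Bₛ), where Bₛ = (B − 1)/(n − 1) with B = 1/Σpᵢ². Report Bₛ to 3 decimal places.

0.651

Convert percentages to proportions (divide by 100).
Σpᵢ² = 0.13² + 0.42² + 0.17² + 0.05² + 0.23² = 0.0169 + 0.1764 + 0.0289 + 0.0025 + 0.0529 = 0.2776
B = 1 / 0.2776 = 3.60231
Bₛ = (B − 1)/(n − 1) = (3.60231 − 1)/(5 − 1) = 2.60231/4 = 0.65058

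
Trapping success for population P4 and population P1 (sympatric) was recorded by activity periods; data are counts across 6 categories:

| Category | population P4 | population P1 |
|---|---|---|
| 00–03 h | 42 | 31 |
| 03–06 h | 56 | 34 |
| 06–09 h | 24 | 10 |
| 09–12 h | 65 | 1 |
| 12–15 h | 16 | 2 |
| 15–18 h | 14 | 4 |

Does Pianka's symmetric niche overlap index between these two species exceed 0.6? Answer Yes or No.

Proportions for population P4 (n=217): 42/217=0.1935, 56/217=0.2581, 24/217=0.1106, 65/217=0.2995, 16/217=0.0737, 14/217=0.0645
Proportions for population P1 (n=82): 31/82=0.3780, 34/82=0.4146, 10/82=0.1220, 1/82=0.0122, 2/82=0.0244, 4/82=0.0488
Σ p₁ᵢp₂ᵢ = 0.073143 + 0.107008 + 0.013493 + 0.003654 + 0.001798 + 0.003148 = 0.202244
Σp_1ᵢ² = 0.1935² + 0.2581² + 0.1106² + 0.2995² + 0.0737² + 0.0645² = 0.037442 + 0.066616 + 0.012232 + 0.089700 + 0.005432 + 0.004160 = 0.215582
Σp_2ᵢ² = 0.3780² + 0.4146² + 0.1220² + 0.0122² + 0.0244² + 0.0488² = 0.142884 + 0.171893 + 0.014884 + 0.000149 + 0.000595 + 0.002381 = 0.332786
O = 0.202244 / √(0.215582 × 0.332786) = 0.202244 / 0.2678482 = 0.7551
O = 0.7551 > 0.6 → Yes.

Yes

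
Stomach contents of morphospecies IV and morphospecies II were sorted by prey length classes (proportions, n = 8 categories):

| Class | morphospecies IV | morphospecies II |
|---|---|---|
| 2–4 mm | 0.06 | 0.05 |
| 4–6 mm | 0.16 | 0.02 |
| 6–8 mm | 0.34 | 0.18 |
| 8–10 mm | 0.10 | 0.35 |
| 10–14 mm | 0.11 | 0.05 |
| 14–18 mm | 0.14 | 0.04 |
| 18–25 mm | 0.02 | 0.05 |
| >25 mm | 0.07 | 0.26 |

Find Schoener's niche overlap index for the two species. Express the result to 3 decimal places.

0.530

Σ|p₁ᵢ − p₂ᵢ| = 0.01 + 0.14 + 0.16 + 0.25 + 0.06 + 0.10 + 0.03 + 0.19 = 0.94
D = 1 − ½ × 0.94 = 1 − 0.470 = 0.53000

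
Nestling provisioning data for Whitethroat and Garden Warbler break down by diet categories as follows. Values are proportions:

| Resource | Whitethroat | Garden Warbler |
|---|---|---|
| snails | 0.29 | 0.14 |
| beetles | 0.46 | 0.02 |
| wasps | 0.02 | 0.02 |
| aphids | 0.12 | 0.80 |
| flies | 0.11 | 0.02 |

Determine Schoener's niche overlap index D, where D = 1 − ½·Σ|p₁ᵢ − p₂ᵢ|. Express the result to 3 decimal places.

Σ|p₁ᵢ − p₂ᵢ| = 0.15 + 0.44 + 0.00 + 0.68 + 0.09 = 1.36
D = 1 − ½ × 1.36 = 1 − 0.680 = 0.32000

0.320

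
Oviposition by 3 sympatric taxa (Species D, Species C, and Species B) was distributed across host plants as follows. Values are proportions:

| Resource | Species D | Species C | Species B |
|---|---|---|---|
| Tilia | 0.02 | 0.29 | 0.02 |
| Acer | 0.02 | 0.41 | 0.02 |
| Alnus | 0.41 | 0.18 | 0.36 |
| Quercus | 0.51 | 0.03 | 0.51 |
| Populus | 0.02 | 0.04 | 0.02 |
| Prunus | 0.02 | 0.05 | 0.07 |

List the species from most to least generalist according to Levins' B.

Species C > Species B > Species D

Σp_Dᵢ² = 0.02² + 0.02² + 0.41² + 0.51² + 0.02² + 0.02² = 0.0004 + 0.0004 + 0.1681 + 0.2601 + 0.0004 + 0.0004 = 0.4298
B_D = 1 / 0.4298 = 2.3267
Σp_Cᵢ² = 0.29² + 0.41² + 0.18² + 0.03² + 0.04² + 0.05² = 0.0841 + 0.1681 + 0.0324 + 0.0009 + 0.0016 + 0.0025 = 0.2896
B_C = 1 / 0.2896 = 3.4530
Σp_Bᵢ² = 0.02² + 0.02² + 0.36² + 0.51² + 0.02² + 0.07² = 0.0004 + 0.0004 + 0.1296 + 0.2601 + 0.0004 + 0.0049 = 0.3958
B_B = 1 / 0.3958 = 2.5265
Ranking by B (broadest → narrowest): Species C (3.45) > Species B (2.53) > Species D (2.33)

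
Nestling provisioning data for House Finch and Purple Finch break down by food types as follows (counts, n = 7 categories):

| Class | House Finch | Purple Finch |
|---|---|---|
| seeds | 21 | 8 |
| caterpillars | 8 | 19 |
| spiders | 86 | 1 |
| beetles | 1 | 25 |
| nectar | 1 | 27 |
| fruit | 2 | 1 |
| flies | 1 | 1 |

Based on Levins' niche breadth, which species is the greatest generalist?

Purple Finch

Proportions for House Finch (n=120): 21/120=0.1750, 8/120=0.0667, 86/120=0.7167, 1/120=0.0083, 1/120=0.0083, 2/120=0.0167, 1/120=0.0083
Proportions for Purple Finch (n=82): 8/82=0.0976, 19/82=0.2317, 1/82=0.0122, 25/82=0.3049, 27/82=0.3293, 1/82=0.0122, 1/82=0.0122
Σp_Housᵢ² = 0.1750² + 0.0667² + 0.7167² + 0.0083² + 0.0083² + 0.0167² + 0.0083² = 0.030625 + 0.004449 + 0.513659 + 0.000069 + 0.000069 + 0.000279 + 0.000069 = 0.549219
B_Hous = 1 / 0.549219 = 1.8208
Σp_Purpᵢ² = 0.0976² + 0.2317² + 0.0122² + 0.3049² + 0.3293² + 0.0122² + 0.0122² = 0.009526 + 0.053685 + 0.000149 + 0.092964 + 0.108438 + 0.000149 + 0.000149 = 0.265060
B_Purp = 1 / 0.265060 = 3.7727
Highest B → broadest niche (most generalist): Purple Finch (B = 3.77).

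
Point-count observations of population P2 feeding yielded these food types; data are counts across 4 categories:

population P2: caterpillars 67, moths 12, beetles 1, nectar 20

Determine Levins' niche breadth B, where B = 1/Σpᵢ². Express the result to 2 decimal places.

Proportions for population P2 (n=100): 67/100=0.6700, 12/100=0.1200, 1/100=0.0100, 20/100=0.2000
Σpᵢ² = 0.6700² + 0.1200² + 0.0100² + 0.2000² = 0.448900 + 0.014400 + 0.000100 + 0.040000 = 0.503400
B = 1 / 0.503400 = 1.9865

1.99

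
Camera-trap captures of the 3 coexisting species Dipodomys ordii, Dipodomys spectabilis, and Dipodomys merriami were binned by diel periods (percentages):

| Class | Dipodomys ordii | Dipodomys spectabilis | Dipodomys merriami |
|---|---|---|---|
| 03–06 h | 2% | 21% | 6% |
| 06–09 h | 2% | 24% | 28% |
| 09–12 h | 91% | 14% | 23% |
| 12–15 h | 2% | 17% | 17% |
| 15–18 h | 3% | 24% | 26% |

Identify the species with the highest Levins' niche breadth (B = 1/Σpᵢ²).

Convert percentages to proportions (divide by 100).
Σp_ordiᵢ² = 0.02² + 0.02² + 0.91² + 0.02² + 0.03² = 0.0004 + 0.0004 + 0.8281 + 0.0004 + 0.0009 = 0.8302
B_ordi = 1 / 0.8302 = 1.2045
Σp_specᵢ² = 0.21² + 0.24² + 0.14² + 0.17² + 0.24² = 0.0441 + 0.0576 + 0.0196 + 0.0289 + 0.0576 = 0.2078
B_spec = 1 / 0.2078 = 4.8123
Σp_merrᵢ² = 0.06² + 0.28² + 0.23² + 0.17² + 0.26² = 0.0036 + 0.0784 + 0.0529 + 0.0289 + 0.0676 = 0.2314
B_merr = 1 / 0.2314 = 4.3215
Highest B → broadest niche (most generalist): Dipodomys spectabilis (B = 4.81).

Dipodomys spectabilis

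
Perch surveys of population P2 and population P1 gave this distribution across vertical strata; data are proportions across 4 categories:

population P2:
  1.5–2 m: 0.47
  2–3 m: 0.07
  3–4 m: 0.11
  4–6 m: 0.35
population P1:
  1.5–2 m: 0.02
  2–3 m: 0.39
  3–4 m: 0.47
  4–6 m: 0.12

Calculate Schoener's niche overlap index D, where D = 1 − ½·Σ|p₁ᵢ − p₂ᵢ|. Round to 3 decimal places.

Σ|p₁ᵢ − p₂ᵢ| = 0.45 + 0.32 + 0.36 + 0.23 = 1.36
D = 1 − ½ × 1.36 = 1 − 0.680 = 0.32000

0.320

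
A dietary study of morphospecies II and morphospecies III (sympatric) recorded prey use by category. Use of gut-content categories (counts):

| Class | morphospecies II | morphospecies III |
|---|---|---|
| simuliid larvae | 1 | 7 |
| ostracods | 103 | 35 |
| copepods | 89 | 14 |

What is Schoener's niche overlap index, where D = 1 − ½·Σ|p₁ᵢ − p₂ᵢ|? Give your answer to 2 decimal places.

Proportions for morphospecies II (n=193): 1/193=0.0052, 103/193=0.5337, 89/193=0.4611
Proportions for morphospecies III (n=56): 7/56=0.1250, 35/56=0.6250, 14/56=0.2500
Σ|p₁ᵢ − p₂ᵢ| = 0.1198 + 0.0913 + 0.2111 = 0.4222
D = 1 − ½ × 0.4222 = 1 − 0.21110 = 0.78890

0.79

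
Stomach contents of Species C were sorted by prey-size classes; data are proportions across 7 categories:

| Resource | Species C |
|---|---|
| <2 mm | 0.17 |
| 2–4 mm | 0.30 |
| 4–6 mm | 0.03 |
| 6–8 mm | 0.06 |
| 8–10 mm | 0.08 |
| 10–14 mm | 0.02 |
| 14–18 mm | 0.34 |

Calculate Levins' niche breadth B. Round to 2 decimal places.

Σpᵢ² = 0.17² + 0.30² + 0.03² + 0.06² + 0.08² + 0.02² + 0.34² = 0.0289 + 0.0900 + 0.0009 + 0.0036 + 0.0064 + 0.0004 + 0.1156 = 0.2458
B = 1 / 0.2458 = 4.0683

4.07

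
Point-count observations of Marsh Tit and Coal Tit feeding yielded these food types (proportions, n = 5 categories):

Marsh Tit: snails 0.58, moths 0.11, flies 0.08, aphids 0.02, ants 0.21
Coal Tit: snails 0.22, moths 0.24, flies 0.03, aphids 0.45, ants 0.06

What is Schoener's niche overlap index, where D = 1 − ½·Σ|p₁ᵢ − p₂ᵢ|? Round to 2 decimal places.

Σ|p₁ᵢ − p₂ᵢ| = 0.36 + 0.13 + 0.05 + 0.43 + 0.15 = 1.12
D = 1 − ½ × 1.12 = 1 − 0.560 = 0.4400

0.44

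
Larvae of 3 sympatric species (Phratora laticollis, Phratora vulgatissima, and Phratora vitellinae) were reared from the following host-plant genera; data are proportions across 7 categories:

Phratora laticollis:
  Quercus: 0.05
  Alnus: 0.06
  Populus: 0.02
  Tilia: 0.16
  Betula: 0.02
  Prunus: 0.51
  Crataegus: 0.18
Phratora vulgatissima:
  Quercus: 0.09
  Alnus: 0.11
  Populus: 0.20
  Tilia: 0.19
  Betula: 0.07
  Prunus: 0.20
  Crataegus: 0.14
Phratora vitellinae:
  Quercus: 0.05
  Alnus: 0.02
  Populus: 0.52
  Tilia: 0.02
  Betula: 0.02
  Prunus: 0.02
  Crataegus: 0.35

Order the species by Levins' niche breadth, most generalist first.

Σp_latiᵢ² = 0.05² + 0.06² + 0.02² + 0.16² + 0.02² + 0.51² + 0.18² = 0.0025 + 0.0036 + 0.0004 + 0.0256 + 0.0004 + 0.2601 + 0.0324 = 0.3250
B_lati = 1 / 0.3250 = 3.0769
Σp_vulgᵢ² = 0.09² + 0.11² + 0.20² + 0.19² + 0.07² + 0.20² + 0.14² = 0.0081 + 0.0121 + 0.0400 + 0.0361 + 0.0049 + 0.0400 + 0.0196 = 0.1608
B_vulg = 1 / 0.1608 = 6.2189
Σp_viteᵢ² = 0.05² + 0.02² + 0.52² + 0.02² + 0.02² + 0.02² + 0.35² = 0.0025 + 0.0004 + 0.2704 + 0.0004 + 0.0004 + 0.0004 + 0.1225 = 0.3970
B_vite = 1 / 0.3970 = 2.5189
Ranking by B (broadest → narrowest): Phratora vulgatissima (6.22) > Phratora laticollis (3.08) > Phratora vitellinae (2.52)

Phratora vulgatissima > Phratora laticollis > Phratora vitellinae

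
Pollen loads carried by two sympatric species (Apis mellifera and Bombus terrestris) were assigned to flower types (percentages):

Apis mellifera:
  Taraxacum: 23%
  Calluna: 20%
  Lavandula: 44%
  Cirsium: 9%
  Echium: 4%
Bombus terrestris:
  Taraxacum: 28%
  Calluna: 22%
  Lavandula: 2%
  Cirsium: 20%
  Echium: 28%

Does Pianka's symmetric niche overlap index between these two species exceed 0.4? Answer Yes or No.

Yes

Convert percentages to proportions (divide by 100).
Σ p₁ᵢp₂ᵢ = 0.0644 + 0.0440 + 0.0088 + 0.0180 + 0.0112 = 0.1464
Σp_1ᵢ² = 0.23² + 0.20² + 0.44² + 0.09² + 0.04² = 0.0529 + 0.0400 + 0.1936 + 0.0081 + 0.0016 = 0.2962
Σp_2ᵢ² = 0.28² + 0.22² + 0.02² + 0.20² + 0.28² = 0.0784 + 0.0484 + 0.0004 + 0.0400 + 0.0784 = 0.2456
O = 0.1464 / √(0.2962 × 0.2456) = 0.1464 / 0.26972 = 0.5428
O = 0.5428 > 0.4 → Yes.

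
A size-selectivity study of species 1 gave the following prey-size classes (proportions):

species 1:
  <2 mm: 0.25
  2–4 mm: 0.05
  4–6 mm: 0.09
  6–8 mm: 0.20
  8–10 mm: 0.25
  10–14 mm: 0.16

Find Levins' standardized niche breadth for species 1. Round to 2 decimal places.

Σpᵢ² = 0.25² + 0.05² + 0.09² + 0.20² + 0.25² + 0.16² = 0.0625 + 0.0025 + 0.0081 + 0.0400 + 0.0625 + 0.0256 = 0.2012
B = 1 / 0.2012 = 4.9702
Bₛ = (B − 1)/(n − 1) = (4.9702 − 1)/(6 − 1) = 3.9702/5 = 0.7940

0.79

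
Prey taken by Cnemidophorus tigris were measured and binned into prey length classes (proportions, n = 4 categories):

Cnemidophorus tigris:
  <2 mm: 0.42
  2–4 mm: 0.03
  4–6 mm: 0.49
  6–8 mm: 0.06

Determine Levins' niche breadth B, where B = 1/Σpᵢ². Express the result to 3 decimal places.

Σpᵢ² = 0.42² + 0.03² + 0.49² + 0.06² = 0.1764 + 0.0009 + 0.2401 + 0.0036 = 0.4210
B = 1 / 0.4210 = 2.37530

2.375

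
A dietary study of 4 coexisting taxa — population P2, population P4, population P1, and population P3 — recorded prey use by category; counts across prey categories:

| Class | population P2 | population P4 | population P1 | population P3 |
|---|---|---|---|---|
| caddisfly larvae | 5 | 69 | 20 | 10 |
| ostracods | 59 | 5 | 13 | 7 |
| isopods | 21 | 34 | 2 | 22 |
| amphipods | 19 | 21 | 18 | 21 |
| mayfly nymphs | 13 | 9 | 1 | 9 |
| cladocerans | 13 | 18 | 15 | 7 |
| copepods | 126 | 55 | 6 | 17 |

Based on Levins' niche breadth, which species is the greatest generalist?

Proportions for population P2 (n=256): 5/256=0.0195, 59/256=0.2305, 21/256=0.0820, 19/256=0.0742, 13/256=0.0508, 13/256=0.0508, 126/256=0.4922
Proportions for population P4 (n=211): 69/211=0.3270, 5/211=0.0237, 34/211=0.1611, 21/211=0.0995, 9/211=0.0427, 18/211=0.0853, 55/211=0.2607
Proportions for population P1 (n=75): 20/75=0.2667, 13/75=0.1733, 2/75=0.0267, 18/75=0.2400, 1/75=0.0133, 15/75=0.2000, 6/75=0.0800
Proportions for population P3 (n=93): 10/93=0.1075, 7/93=0.0753, 22/93=0.2366, 21/93=0.2258, 9/93=0.0968, 7/93=0.0753, 17/93=0.1828
Σp_P2ᵢ² = 0.0195² + 0.2305² + 0.0820² + 0.0742² + 0.0508² + 0.0508² + 0.4922² = 0.000380 + 0.053130 + 0.006724 + 0.005506 + 0.002581 + 0.002581 + 0.242261 = 0.313163
B_P2 = 1 / 0.313163 = 3.1932
Σp_P4ᵢ² = 0.3270² + 0.0237² + 0.1611² + 0.0995² + 0.0427² + 0.0853² + 0.2607² = 0.106929 + 0.000562 + 0.025953 + 0.009900 + 0.001823 + 0.007276 + 0.067964 = 0.220407
B_P4 = 1 / 0.220407 = 4.5371
Σp_P1ᵢ² = 0.2667² + 0.1733² + 0.0267² + 0.2400² + 0.0133² + 0.2000² + 0.0800² = 0.071129 + 0.030033 + 0.000713 + 0.057600 + 0.000177 + 0.040000 + 0.006400 = 0.206052
B_P1 = 1 / 0.206052 = 4.8531
Σp_P3ᵢ² = 0.1075² + 0.0753² + 0.2366² + 0.2258² + 0.0968² + 0.0753² + 0.1828² = 0.011556 + 0.005670 + 0.055980 + 0.050986 + 0.009370 + 0.005670 + 0.033416 = 0.172648
B_P3 = 1 / 0.172648 = 5.7921
Highest B → broadest niche (most generalist): population P3 (B = 5.79).

population P3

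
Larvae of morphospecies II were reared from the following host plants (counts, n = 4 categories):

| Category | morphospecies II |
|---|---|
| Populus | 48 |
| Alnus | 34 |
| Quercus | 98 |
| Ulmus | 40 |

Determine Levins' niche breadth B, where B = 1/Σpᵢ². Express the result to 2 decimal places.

3.30

Proportions for morphospecies II (n=220): 48/220=0.2182, 34/220=0.1545, 98/220=0.4455, 40/220=0.1818
Σpᵢ² = 0.2182² + 0.1545² + 0.4455² + 0.1818² = 0.047611 + 0.023870 + 0.198470 + 0.033051 = 0.303002
B = 1 / 0.303002 = 3.3003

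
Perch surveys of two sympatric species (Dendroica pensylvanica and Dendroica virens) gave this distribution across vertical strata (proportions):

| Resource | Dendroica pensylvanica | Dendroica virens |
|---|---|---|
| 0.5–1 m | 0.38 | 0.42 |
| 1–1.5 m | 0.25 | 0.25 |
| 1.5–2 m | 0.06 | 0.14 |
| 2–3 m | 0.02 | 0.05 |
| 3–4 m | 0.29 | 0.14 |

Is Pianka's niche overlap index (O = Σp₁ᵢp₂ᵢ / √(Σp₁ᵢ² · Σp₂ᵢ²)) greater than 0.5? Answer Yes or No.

Yes

Σ p₁ᵢp₂ᵢ = 0.1596 + 0.0625 + 0.0084 + 0.0010 + 0.0406 = 0.2721
Σp_1ᵢ² = 0.38² + 0.25² + 0.06² + 0.02² + 0.29² = 0.1444 + 0.0625 + 0.0036 + 0.0004 + 0.0841 = 0.2950
Σp_2ᵢ² = 0.42² + 0.25² + 0.14² + 0.05² + 0.14² = 0.1764 + 0.0625 + 0.0196 + 0.0025 + 0.0196 = 0.2806
O = 0.2721 / √(0.2950 × 0.2806) = 0.2721 / 0.28771 = 0.9457
O = 0.9457 > 0.5 → Yes.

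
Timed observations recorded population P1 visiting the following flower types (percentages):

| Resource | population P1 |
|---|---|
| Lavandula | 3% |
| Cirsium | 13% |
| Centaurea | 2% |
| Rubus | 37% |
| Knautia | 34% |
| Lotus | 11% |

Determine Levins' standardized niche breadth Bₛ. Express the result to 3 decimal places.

Convert percentages to proportions (divide by 100).
Σpᵢ² = 0.03² + 0.13² + 0.02² + 0.37² + 0.34² + 0.11² = 0.0009 + 0.0169 + 0.0004 + 0.1369 + 0.1156 + 0.0121 = 0.2828
B = 1 / 0.2828 = 3.53607
Bₛ = (B − 1)/(n − 1) = (3.53607 − 1)/(6 − 1) = 2.53607/5 = 0.50721

0.507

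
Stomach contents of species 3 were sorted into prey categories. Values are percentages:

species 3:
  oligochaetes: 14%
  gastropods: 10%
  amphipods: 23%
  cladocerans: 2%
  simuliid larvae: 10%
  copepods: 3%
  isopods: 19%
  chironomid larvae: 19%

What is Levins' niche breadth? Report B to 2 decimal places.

6.02

Convert percentages to proportions (divide by 100).
Σpᵢ² = 0.14² + 0.10² + 0.23² + 0.02² + 0.10² + 0.03² + 0.19² + 0.19² = 0.0196 + 0.0100 + 0.0529 + 0.0004 + 0.0100 + 0.0009 + 0.0361 + 0.0361 = 0.1660
B = 1 / 0.1660 = 6.0241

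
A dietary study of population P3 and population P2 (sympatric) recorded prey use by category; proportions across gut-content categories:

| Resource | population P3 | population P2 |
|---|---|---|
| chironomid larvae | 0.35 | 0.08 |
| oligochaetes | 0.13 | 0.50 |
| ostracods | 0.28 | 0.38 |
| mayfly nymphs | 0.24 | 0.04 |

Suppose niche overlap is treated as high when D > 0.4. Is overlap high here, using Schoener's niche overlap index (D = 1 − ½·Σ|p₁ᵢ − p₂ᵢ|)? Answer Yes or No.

Σ|p₁ᵢ − p₂ᵢ| = 0.27 + 0.37 + 0.10 + 0.20 = 0.94
D = 1 − ½ × 0.94 = 1 − 0.470 = 0.5300
D = 0.5300 > 0.4 → Yes.

Yes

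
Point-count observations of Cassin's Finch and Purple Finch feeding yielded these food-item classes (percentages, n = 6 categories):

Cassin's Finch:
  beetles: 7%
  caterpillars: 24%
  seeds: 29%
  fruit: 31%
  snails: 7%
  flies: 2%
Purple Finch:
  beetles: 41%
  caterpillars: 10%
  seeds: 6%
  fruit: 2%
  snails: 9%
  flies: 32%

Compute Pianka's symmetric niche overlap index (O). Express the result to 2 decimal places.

Convert percentages to proportions (divide by 100).
Σ p₁ᵢp₂ᵢ = 0.0287 + 0.0240 + 0.0174 + 0.0062 + 0.0063 + 0.0064 = 0.0890
Σp_1ᵢ² = 0.07² + 0.24² + 0.29² + 0.31² + 0.07² + 0.02² = 0.0049 + 0.0576 + 0.0841 + 0.0961 + 0.0049 + 0.0004 = 0.2480
Σp_2ᵢ² = 0.41² + 0.10² + 0.06² + 0.02² + 0.09² + 0.32² = 0.1681 + 0.0100 + 0.0036 + 0.0004 + 0.0081 + 0.1024 = 0.2926
O = 0.0890 / √(0.2480 × 0.2926) = 0.0890 / 0.26938 = 0.3304

0.33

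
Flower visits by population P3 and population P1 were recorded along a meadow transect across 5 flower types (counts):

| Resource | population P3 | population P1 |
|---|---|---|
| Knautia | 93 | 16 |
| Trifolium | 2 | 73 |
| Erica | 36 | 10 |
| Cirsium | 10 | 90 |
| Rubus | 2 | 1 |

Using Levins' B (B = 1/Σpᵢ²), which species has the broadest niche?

Proportions for population P3 (n=143): 93/143=0.6503, 2/143=0.0140, 36/143=0.2517, 10/143=0.0699, 2/143=0.0140
Proportions for population P1 (n=190): 16/190=0.0842, 73/190=0.3842, 10/190=0.0526, 90/190=0.4737, 1/190=0.0053
Σp_P3ᵢ² = 0.6503² + 0.0140² + 0.2517² + 0.0699² + 0.0140² = 0.422890 + 0.000196 + 0.063353 + 0.004886 + 0.000196 = 0.491521
B_P3 = 1 / 0.491521 = 2.0345
Σp_P1ᵢ² = 0.0842² + 0.3842² + 0.0526² + 0.4737² + 0.0053² = 0.007090 + 0.147610 + 0.002767 + 0.224392 + 0.000028 = 0.381887
B_P1 = 1 / 0.381887 = 2.6186
Highest B → broadest niche (most generalist): population P1 (B = 2.62).

population P1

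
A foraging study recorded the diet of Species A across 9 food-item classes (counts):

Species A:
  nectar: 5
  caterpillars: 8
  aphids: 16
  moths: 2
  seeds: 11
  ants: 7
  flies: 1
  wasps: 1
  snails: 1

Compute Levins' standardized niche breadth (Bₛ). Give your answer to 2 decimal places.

Proportions for Species A (n=52): 5/52=0.0962, 8/52=0.1538, 16/52=0.3077, 2/52=0.0385, 11/52=0.2115, 7/52=0.1346, 1/52=0.0192, 1/52=0.0192, 1/52=0.0192
Σpᵢ² = 0.0962² + 0.1538² + 0.3077² + 0.0385² + 0.2115² + 0.1346² + 0.0192² + 0.0192² + 0.0192² = 0.009254 + 0.023654 + 0.094679 + 0.001482 + 0.044732 + 0.018117 + 0.000369 + 0.000369 + 0.000369 = 0.193025
B = 1 / 0.193025 = 5.1807
Bₛ = (B − 1)/(n − 1) = (5.1807 − 1)/(9 − 1) = 4.1807/8 = 0.5226

0.52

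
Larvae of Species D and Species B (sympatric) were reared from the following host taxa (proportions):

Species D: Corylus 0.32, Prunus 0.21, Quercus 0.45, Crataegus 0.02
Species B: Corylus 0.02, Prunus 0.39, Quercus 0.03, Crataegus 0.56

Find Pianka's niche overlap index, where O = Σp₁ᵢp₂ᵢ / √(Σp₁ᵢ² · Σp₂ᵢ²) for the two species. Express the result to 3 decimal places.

Σ p₁ᵢp₂ᵢ = 0.0064 + 0.0819 + 0.0135 + 0.0112 = 0.1130
Σp_1ᵢ² = 0.32² + 0.21² + 0.45² + 0.02² = 0.1024 + 0.0441 + 0.2025 + 0.0004 = 0.3494
Σp_2ᵢ² = 0.02² + 0.39² + 0.03² + 0.56² = 0.0004 + 0.1521 + 0.0009 + 0.3136 = 0.4670
O = 0.1130 / √(0.3494 × 0.4670) = 0.1130 / 0.403943 = 0.27974

0.280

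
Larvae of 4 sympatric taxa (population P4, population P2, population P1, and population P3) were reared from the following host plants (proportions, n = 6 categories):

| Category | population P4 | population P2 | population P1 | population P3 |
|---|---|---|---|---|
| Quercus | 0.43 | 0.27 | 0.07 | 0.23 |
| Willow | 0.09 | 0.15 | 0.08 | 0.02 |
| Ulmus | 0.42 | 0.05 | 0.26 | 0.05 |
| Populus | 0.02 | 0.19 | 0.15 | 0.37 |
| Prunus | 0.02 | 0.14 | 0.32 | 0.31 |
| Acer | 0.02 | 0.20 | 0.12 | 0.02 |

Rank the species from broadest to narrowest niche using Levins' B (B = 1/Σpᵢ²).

Σp_P4ᵢ² = 0.43² + 0.09² + 0.42² + 0.02² + 0.02² + 0.02² = 0.1849 + 0.0081 + 0.1764 + 0.0004 + 0.0004 + 0.0004 = 0.3706
B_P4 = 1 / 0.3706 = 2.6983
Σp_P2ᵢ² = 0.27² + 0.15² + 0.05² + 0.19² + 0.14² + 0.20² = 0.0729 + 0.0225 + 0.0025 + 0.0361 + 0.0196 + 0.0400 = 0.1936
B_P2 = 1 / 0.1936 = 5.1653
Σp_P1ᵢ² = 0.07² + 0.08² + 0.26² + 0.15² + 0.32² + 0.12² = 0.0049 + 0.0064 + 0.0676 + 0.0225 + 0.1024 + 0.0144 = 0.2182
B_P1 = 1 / 0.2182 = 4.5830
Σp_P3ᵢ² = 0.23² + 0.02² + 0.05² + 0.37² + 0.31² + 0.02² = 0.0529 + 0.0004 + 0.0025 + 0.1369 + 0.0961 + 0.0004 = 0.2892
B_P3 = 1 / 0.2892 = 3.4578
Ranking by B (broadest → narrowest): population P2 (5.17) > population P1 (4.58) > population P3 (3.46) > population P4 (2.70)

population P2 > population P1 > population P3 > population P4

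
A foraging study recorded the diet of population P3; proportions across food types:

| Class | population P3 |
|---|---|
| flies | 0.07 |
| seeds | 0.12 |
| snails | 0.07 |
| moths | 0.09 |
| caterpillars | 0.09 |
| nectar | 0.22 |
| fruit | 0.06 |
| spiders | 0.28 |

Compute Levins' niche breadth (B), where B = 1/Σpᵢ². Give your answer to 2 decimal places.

Σpᵢ² = 0.07² + 0.12² + 0.07² + 0.09² + 0.09² + 0.22² + 0.06² + 0.28² = 0.0049 + 0.0144 + 0.0049 + 0.0081 + 0.0081 + 0.0484 + 0.0036 + 0.0784 = 0.1708
B = 1 / 0.1708 = 5.8548

5.85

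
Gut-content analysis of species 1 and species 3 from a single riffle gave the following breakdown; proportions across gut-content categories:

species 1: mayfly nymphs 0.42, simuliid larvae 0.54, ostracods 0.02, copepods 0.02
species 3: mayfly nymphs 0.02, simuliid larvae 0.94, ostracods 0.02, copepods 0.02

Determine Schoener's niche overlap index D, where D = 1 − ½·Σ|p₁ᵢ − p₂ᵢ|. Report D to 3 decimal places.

Σ|p₁ᵢ − p₂ᵢ| = 0.40 + 0.40 + 0.00 + 0.00 = 0.80
D = 1 − ½ × 0.80 = 1 − 0.400 = 0.60000

0.600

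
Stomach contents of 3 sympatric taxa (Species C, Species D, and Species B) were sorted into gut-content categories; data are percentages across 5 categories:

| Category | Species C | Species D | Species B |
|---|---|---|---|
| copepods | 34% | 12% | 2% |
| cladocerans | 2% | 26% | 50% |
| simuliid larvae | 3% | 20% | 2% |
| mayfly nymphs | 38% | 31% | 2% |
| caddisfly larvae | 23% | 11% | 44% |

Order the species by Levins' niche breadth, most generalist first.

Species D > Species C > Species B

Convert percentages to proportions (divide by 100).
Σp_Cᵢ² = 0.34² + 0.02² + 0.03² + 0.38² + 0.23² = 0.1156 + 0.0004 + 0.0009 + 0.1444 + 0.0529 = 0.3142
B_C = 1 / 0.3142 = 3.1827
Σp_Dᵢ² = 0.12² + 0.26² + 0.20² + 0.31² + 0.11² = 0.0144 + 0.0676 + 0.0400 + 0.0961 + 0.0121 = 0.2302
B_D = 1 / 0.2302 = 4.3440
Σp_Bᵢ² = 0.02² + 0.50² + 0.02² + 0.02² + 0.44² = 0.0004 + 0.2500 + 0.0004 + 0.0004 + 0.1936 = 0.4448
B_B = 1 / 0.4448 = 2.2482
Ranking by B (broadest → narrowest): Species D (4.34) > Species C (3.18) > Species B (2.25)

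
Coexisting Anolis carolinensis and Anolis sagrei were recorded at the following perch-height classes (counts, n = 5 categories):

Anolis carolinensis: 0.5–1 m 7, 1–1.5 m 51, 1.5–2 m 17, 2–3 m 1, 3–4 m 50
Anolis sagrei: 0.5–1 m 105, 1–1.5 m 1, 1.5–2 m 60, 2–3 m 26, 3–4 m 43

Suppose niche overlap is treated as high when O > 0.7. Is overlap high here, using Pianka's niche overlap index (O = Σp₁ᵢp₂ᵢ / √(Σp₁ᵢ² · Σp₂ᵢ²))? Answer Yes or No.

Proportions for Anolis carolinensis (n=126): 7/126=0.0556, 51/126=0.4048, 17/126=0.1349, 1/126=0.0079, 50/126=0.3968
Proportions for Anolis sagrei (n=235): 105/235=0.4468, 1/235=0.0043, 60/235=0.2553, 26/235=0.1106, 43/235=0.1830
Σ p₁ᵢp₂ᵢ = 0.024842 + 0.001741 + 0.034440 + 0.000874 + 0.072614 = 0.134511
Σp_1ᵢ² = 0.0556² + 0.4048² + 0.1349² + 0.0079² + 0.3968² = 0.003091 + 0.163863 + 0.018198 + 0.000062 + 0.157450 = 0.342664
Σp_2ᵢ² = 0.4468² + 0.0043² + 0.2553² + 0.1106² + 0.1830² = 0.199630 + 0.000018 + 0.065178 + 0.012232 + 0.033489 = 0.310547
O = 0.134511 / √(0.342664 × 0.310547) = 0.134511 / 0.3262105 = 0.4123
O = 0.4123 < 0.7 → No.

No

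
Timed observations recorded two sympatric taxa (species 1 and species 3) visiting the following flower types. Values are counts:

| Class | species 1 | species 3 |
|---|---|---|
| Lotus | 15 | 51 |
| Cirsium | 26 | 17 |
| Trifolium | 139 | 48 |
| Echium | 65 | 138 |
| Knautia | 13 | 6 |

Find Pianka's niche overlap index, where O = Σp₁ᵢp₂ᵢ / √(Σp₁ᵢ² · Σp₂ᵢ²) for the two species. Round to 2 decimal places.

0.69

Proportions for species 1 (n=258): 15/258=0.0581, 26/258=0.1008, 139/258=0.5388, 65/258=0.2519, 13/258=0.0504
Proportions for species 3 (n=260): 51/260=0.1962, 17/260=0.0654, 48/260=0.1846, 138/260=0.5308, 6/260=0.0231
Σ p₁ᵢp₂ᵢ = 0.011399 + 0.006592 + 0.099462 + 0.133709 + 0.001164 = 0.252326
Σp_1ᵢ² = 0.0581² + 0.1008² + 0.5388² + 0.2519² + 0.0504² = 0.003376 + 0.010161 + 0.290305 + 0.063454 + 0.002540 = 0.369836
Σp_2ᵢ² = 0.1962² + 0.0654² + 0.1846² + 0.5308² + 0.0231² = 0.038494 + 0.004277 + 0.034077 + 0.281749 + 0.000534 = 0.359131
O = 0.252326 / √(0.369836 × 0.359131) = 0.252326 / 0.3644442 = 0.6924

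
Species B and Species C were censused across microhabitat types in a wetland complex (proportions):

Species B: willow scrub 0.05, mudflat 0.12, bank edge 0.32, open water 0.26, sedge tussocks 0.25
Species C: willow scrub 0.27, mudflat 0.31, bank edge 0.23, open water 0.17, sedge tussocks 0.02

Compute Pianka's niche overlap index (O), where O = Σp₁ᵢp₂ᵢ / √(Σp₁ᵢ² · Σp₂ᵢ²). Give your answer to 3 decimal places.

Σ p₁ᵢp₂ᵢ = 0.0135 + 0.0372 + 0.0736 + 0.0442 + 0.0050 = 0.1735
Σp_1ᵢ² = 0.05² + 0.12² + 0.32² + 0.26² + 0.25² = 0.0025 + 0.0144 + 0.1024 + 0.0676 + 0.0625 = 0.2494
Σp_2ᵢ² = 0.27² + 0.31² + 0.23² + 0.17² + 0.02² = 0.0729 + 0.0961 + 0.0529 + 0.0289 + 0.0004 = 0.2512
O = 0.1735 / √(0.2494 × 0.2512) = 0.1735 / 0.250298 = 0.69317

0.693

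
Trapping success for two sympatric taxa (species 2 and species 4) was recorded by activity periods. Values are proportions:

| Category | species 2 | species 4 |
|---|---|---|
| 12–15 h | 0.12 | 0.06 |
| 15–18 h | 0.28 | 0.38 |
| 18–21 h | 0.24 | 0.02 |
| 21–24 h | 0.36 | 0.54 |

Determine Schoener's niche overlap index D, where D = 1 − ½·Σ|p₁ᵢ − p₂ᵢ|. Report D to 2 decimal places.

0.72

Σ|p₁ᵢ − p₂ᵢ| = 0.06 + 0.10 + 0.22 + 0.18 = 0.56
D = 1 − ½ × 0.56 = 1 − 0.280 = 0.7200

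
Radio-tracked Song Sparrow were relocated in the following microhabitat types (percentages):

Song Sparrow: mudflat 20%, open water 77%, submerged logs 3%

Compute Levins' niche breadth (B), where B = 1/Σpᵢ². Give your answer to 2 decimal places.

1.58

Convert percentages to proportions (divide by 100).
Σpᵢ² = 0.20² + 0.77² + 0.03² = 0.0400 + 0.5929 + 0.0009 = 0.6338
B = 1 / 0.6338 = 1.5778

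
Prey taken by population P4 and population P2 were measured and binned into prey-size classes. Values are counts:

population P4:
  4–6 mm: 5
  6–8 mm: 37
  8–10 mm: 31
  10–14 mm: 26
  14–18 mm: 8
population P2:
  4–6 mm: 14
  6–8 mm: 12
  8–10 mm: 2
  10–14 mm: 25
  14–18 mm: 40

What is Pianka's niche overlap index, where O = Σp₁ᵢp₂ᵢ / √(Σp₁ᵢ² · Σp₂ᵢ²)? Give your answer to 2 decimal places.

Proportions for population P4 (n=107): 5/107=0.0467, 37/107=0.3458, 31/107=0.2897, 26/107=0.2430, 8/107=0.0748
Proportions for population P2 (n=93): 14/93=0.1505, 12/93=0.1290, 2/93=0.0215, 25/93=0.2688, 40/93=0.4301
Σ p₁ᵢp₂ᵢ = 0.007028 + 0.044608 + 0.006229 + 0.065318 + 0.032171 = 0.155354
Σp_1ᵢ² = 0.0467² + 0.3458² + 0.2897² + 0.2430² + 0.0748² = 0.002181 + 0.119578 + 0.083926 + 0.059049 + 0.005595 = 0.270329
Σp_2ᵢ² = 0.1505² + 0.1290² + 0.0215² + 0.2688² + 0.4301² = 0.022650 + 0.016641 + 0.000462 + 0.072253 + 0.184986 = 0.296992
O = 0.155354 / √(0.270329 × 0.296992) = 0.155354 / 0.2833470 = 0.5483

0.55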